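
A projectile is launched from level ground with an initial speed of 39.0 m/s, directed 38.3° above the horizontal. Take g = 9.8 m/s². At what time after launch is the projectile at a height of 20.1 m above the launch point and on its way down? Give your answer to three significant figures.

v_y0 = 39.0 sin 38.3° = 24.17 m/s.
Set y = v_y0 t − ½ g t² = 20.1: 4.900 t² − 24.17 t + 20.1 = 0.
t = [24.17 ± √(584.2 − 394.0)] / 9.8 = (24.17 ± 13.79) / 9.8, giving t = 1.06 s or t = 3.87 s.
On the way down corresponds to the larger root: t = 3.87 s.

3.87 s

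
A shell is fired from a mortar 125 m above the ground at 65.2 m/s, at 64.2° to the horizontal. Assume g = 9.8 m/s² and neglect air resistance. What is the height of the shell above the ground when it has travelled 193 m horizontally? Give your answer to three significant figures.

v_x = 65.2 cos 64.2° = 28.38 m/s, v_y0 = 65.2 sin 64.2° = 58.70 m/s.
Time to reach x = 193 m: t = x / v_x = 193 / 28.38 = 6.801 s.
y = 125 + v_y0 t − ½ g t² = 125 + 58.70×6.801 − 4.900×6.801² = 298 m.

298 m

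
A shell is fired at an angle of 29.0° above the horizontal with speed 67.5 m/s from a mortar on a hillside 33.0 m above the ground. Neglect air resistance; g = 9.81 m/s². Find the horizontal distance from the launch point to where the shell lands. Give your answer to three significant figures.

Components: v_x = 67.5 cos 29.0° = 59.04 m/s, v_y = 67.5 sin 29.0° = 32.72 m/s.
Vertical: 0 = 33.0 + 32.72 t − ½(9.81) t² ⇒ 4.905 t² − 32.72 t − 33.0 = 0.
t = [32.72 + √(1071 + 647.5)] / 9.810 = 7.561 s.
Horizontal: R = v_x · t = 59.04 × 7.561 = 446 m.

446 m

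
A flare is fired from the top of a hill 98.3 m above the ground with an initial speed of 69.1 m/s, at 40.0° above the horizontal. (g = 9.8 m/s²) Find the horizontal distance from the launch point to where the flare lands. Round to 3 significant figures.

577 m

Components: v_x = 69.1 cos 40.0° = 52.93 m/s, v_y = 69.1 sin 40.0° = 44.42 m/s.
Vertical: 0 = 98.3 + 44.42 t − ½(9.8) t² ⇒ 4.900 t² − 44.42 t − 98.3 = 0.
t = [44.42 + √(1973 + 1927)] / 9.800 = 10.91 s.
Horizontal: R = v_x · t = 52.93 × 10.91 = 577 m.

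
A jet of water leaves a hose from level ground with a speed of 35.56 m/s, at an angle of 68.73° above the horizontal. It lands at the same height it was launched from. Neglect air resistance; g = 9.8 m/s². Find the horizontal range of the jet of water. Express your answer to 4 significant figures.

Components: v_x = 35.56 cos 68.73° = 12.900 m/s, v_y = 35.56 sin 68.73° = 33.138 m/s.
Time of flight (same landing height): t = 2 v_y / g = 2 × 33.138 / 9.8 = 6.7629 s.
Range: R = v_x · t = 12.900 × 6.7629 = 87.24 m.

87.24 m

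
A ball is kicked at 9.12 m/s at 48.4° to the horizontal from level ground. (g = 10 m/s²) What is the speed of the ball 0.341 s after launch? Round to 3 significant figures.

6.95 m/s

v_x = 9.12 cos 48.4° = 6.055 m/s (constant).
v_y(t) = 9.12 sin 48.4° − g t = 6.820 − 10 × 0.341 = 3.410 m/s.
Speed = √(v_x² + v_y²) = √(36.66 + 11.63) = 6.95 m/s.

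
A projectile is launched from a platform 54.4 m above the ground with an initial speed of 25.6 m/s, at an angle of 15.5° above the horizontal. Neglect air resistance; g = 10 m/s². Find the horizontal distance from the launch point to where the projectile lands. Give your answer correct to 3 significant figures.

Components: v_x = 25.6 cos 15.5° = 24.67 m/s, v_y = 25.6 sin 15.5° = 6.841 m/s.
Vertical: 0 = 54.4 + 6.841 t − ½(10) t² ⇒ 5.000 t² − 6.841 t − 54.4 = 0.
t = [6.841 + √(46.80 + 1088)] / 10.00 = 4.053 s.
Horizontal: R = v_x · t = 24.67 × 4.053 = 100.0 m.

100.0 m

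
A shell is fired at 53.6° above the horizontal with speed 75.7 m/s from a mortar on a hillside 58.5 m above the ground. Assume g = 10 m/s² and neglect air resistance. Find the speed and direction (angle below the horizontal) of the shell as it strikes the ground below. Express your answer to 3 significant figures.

83.1 m/s at 57.3° below the horizontal

v_x = 75.7 cos 53.6° = 44.92 m/s (constant).
|v_y| at impact = √((60.93)² + 2×10×58.5) = 69.87 m/s.
Speed = √(44.92² + 69.87²) = 83.1 m/s; angle = arctan(69.87/44.92) = 57.3° below horizontal.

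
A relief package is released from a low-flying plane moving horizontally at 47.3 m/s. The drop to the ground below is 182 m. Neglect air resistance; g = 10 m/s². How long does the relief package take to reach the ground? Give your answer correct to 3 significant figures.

The horizontal speed doesn't affect the fall. With v_y0 = 0, h = ½ g t².
t = √(2 × 182 / 10) = √36.40 = 6.03 s.

6.03 s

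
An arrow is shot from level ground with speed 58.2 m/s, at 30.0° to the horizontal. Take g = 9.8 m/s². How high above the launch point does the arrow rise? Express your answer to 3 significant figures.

Vertical component of launch velocity: v_y = 58.2 sin 30.0° = 29.10 m/s.
At the highest point the vertical velocity is zero, so v_y² = 2 g h_max.
h_max = (29.10)² / (2 × 9.8) = 846.8 / 19.60 = 43.2 m.

43.2 m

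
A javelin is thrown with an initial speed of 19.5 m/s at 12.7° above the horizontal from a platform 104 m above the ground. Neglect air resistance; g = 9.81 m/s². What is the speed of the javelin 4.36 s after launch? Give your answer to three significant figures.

v_x = 19.5 cos 12.7° = 19.02 m/s (constant).
v_y(t) = 19.5 sin 12.7° − g t = 4.287 − 9.81 × 4.36 = -38.48 m/s.
Speed = √(v_x² + v_y²) = √(361.8 + 1481) = 42.9 m/s.

42.9 m/s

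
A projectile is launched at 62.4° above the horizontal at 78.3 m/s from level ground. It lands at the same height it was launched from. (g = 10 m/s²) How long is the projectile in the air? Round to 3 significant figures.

Vertical component: v_y = 78.3 sin 62.4° = 69.39 m/s.
For a projectile landing at launch height, time of flight is t = 2 v_y / g = 2 × 69.39 / 10 = 13.9 s.

13.9 s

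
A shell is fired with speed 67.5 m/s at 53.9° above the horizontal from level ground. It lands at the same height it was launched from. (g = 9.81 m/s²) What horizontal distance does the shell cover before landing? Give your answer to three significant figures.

Components: v_x = 67.5 cos 53.9° = 39.77 m/s, v_y = 67.5 sin 53.9° = 54.54 m/s.
Time of flight (same landing height): t = 2 v_y / g = 2 × 54.54 / 9.81 = 11.12 s.
Range: R = v_x · t = 39.77 × 11.12 = 442 m.

442 m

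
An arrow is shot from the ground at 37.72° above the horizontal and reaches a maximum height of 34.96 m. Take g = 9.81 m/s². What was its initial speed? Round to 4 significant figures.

At maximum height v_y = 0, so (v₀ sin θ)² = 2 g H.
v₀ sin 37.72° = √(2 × 9.81 × 34.96) = 26.190 m/s.
v₀ = 26.190 / sin 37.72° = 26.190 / 0.6118 = 42.81 m/s.

42.81 m/s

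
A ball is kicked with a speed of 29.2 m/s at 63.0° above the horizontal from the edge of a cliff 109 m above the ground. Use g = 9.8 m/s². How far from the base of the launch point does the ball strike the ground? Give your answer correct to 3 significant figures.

107 m

Components: v_x = 29.2 cos 63.0° = 13.26 m/s, v_y = 29.2 sin 63.0° = 26.02 m/s.
Vertical: 0 = 109 + 26.02 t − ½(9.8) t² ⇒ 4.900 t² − 26.02 t − 109 = 0.
t = [26.02 + √(677.0 + 2136)] / 9.800 = 8.067 s.
Horizontal: R = v_x · t = 13.26 × 8.067 = 107 m.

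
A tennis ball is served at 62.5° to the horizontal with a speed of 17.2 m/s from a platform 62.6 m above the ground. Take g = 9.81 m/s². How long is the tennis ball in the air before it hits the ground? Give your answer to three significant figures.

Vertical component: v_y = 17.2 sin 62.5° = 15.26 m/s.
Taking up as positive with launch at y = 62.6 m, landing at y = 0: 0 = 62.6 + 15.26 t − ½(9.81) t².
Solving 4.905 t² − 15.26 t − 62.6 = 0 gives t = [15.26 + √(15.26² + 4·4.905·62.6)] / 9.810 = 5.45 s.

5.45 s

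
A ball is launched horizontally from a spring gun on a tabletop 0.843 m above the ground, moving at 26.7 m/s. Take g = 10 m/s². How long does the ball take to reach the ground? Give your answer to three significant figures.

0.411 s

The horizontal speed doesn't affect the fall. With v_y0 = 0, h = ½ g t².
t = √(2 × 0.843 / 10) = √0.1686 = 0.411 s.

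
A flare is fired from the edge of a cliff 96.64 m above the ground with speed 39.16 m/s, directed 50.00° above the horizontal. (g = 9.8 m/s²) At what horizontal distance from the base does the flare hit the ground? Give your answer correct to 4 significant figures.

212.8 m

Components: v_x = 39.16 cos 50.00° = 25.172 m/s, v_y = 39.16 sin 50.00° = 29.998 m/s.
Vertical: 0 = 96.64 + 29.998 t − ½(9.8) t² ⇒ 4.900 t² − 29.998 t − 96.64 = 0.
t = [29.998 + √(899.88 + 1894.1)] / 9.800 = 8.4547 s.
Horizontal: R = v_x · t = 25.172 × 8.4547 = 212.8 m.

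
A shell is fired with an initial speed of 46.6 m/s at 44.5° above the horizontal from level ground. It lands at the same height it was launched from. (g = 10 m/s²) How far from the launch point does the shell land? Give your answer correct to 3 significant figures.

For level ground, R = v₀² sin(2θ) / g.
sin(2 × 44.5°) = sin 89.00° = 0.9998.
R = (46.6)² × 0.9998 / 10 = 217 m.

217 m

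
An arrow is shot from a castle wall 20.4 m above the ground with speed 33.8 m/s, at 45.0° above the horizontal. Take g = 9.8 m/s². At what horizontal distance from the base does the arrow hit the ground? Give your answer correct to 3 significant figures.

134 m

Components: v_x = 33.8 cos 45.0° = 23.90 m/s, v_y = 33.8 sin 45.0° = 23.90 m/s.
Vertical: 0 = 20.4 + 23.90 t − ½(9.8) t² ⇒ 4.900 t² − 23.90 t − 20.4 = 0.
t = [23.90 + √(571.2 + 399.8)] / 9.800 = 5.618 s.
Horizontal: R = v_x · t = 23.90 × 5.618 = 134 m.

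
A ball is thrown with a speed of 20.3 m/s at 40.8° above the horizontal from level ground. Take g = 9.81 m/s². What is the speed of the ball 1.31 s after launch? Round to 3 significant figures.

v_x = 20.3 cos 40.8° = 15.37 m/s (constant).
v_y(t) = 20.3 sin 40.8° − g t = 13.26 − 9.81 × 1.31 = 0.4089 m/s.
Speed = √(v_x² + v_y²) = √(236.2 + 0.1672) = 15.4 m/s.

15.4 m/s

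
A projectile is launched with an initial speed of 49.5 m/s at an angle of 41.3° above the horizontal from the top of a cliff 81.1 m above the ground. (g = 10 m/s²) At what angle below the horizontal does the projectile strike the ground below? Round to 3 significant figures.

v_x = 49.5 cos 41.3° = 37.19 m/s.
At impact |v_y| = √(v_y0² + 2 g h) = √(32.67² + 2×10×81.1) = 51.86 m/s.
Angle below horizontal = arctan(|v_y| / v_x) = arctan(51.86 / 37.19) = 54.4°.

54.4°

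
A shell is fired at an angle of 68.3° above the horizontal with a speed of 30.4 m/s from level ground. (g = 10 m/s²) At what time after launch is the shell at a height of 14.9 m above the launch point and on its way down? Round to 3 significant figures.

5.06 s

v_y0 = 30.4 sin 68.3° = 28.25 m/s.
Set y = v_y0 t − ½ g t² = 14.9: 5.000 t² − 28.25 t + 14.9 = 0.
t = [28.25 ± √(798.1 − 298.0)] / 10 = (28.25 ± 22.36) / 10, giving t = 0.589 s or t = 5.06 s.
On the way down corresponds to the larger root: t = 5.06 s.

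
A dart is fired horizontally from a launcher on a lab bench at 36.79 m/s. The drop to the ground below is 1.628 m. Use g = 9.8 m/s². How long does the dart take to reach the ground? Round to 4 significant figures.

0.5764 s

The horizontal speed doesn't affect the fall. With v_y0 = 0, h = ½ g t².
t = √(2 × 1.628 / 9.8) = √0.33224 = 0.5764 s.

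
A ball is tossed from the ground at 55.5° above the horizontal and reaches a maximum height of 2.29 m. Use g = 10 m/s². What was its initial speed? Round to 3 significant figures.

8.21 m/s

At maximum height v_y = 0, so (v₀ sin θ)² = 2 g H.
v₀ sin 55.5° = √(2 × 10 × 2.29) = 6.768 m/s.
v₀ = 6.768 / sin 55.5° = 6.768 / 0.8241 = 8.21 m/s.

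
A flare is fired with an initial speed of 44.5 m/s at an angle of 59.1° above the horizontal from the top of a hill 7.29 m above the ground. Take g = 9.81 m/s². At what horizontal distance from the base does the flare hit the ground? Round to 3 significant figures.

182 m

Components: v_x = 44.5 cos 59.1° = 22.85 m/s, v_y = 44.5 sin 59.1° = 38.18 m/s.
Vertical: 0 = 7.29 + 38.18 t − ½(9.81) t² ⇒ 4.905 t² − 38.18 t − 7.29 = 0.
t = [38.18 + √(1458 + 143.0)] / 9.810 = 7.971 s.
Horizontal: R = v_x · t = 22.85 × 7.971 = 182 m.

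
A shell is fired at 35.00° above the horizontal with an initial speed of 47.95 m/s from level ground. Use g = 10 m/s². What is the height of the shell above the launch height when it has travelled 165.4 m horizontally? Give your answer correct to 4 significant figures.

27.15 m

v_x = 47.95 cos 35.00° = 39.278 m/s, v_y0 = 47.95 sin 35.00° = 27.503 m/s.
Time to reach x = 165.4 m: t = x / v_x = 165.4 / 39.278 = 4.2110 s.
y = v_y0 t − ½ g t² = 27.503×4.2110 − 5.000×4.2110² = 27.15 m.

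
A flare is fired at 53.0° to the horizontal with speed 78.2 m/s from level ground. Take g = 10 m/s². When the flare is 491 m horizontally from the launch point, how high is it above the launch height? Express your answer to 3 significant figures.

v_x = 78.2 cos 53.0° = 47.06 m/s, v_y0 = 78.2 sin 53.0° = 62.45 m/s.
Time to reach x = 491 m: t = x / v_x = 491 / 47.06 = 10.43 s.
y = v_y0 t − ½ g t² = 62.45×10.43 − 5.000×10.43² = 107 m.

107 m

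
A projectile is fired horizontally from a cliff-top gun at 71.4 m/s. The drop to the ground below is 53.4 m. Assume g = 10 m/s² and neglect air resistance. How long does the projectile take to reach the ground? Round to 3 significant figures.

The horizontal speed doesn't affect the fall. With v_y0 = 0, h = ½ g t².
t = √(2 × 53.4 / 10) = √10.68 = 3.27 s.

3.27 s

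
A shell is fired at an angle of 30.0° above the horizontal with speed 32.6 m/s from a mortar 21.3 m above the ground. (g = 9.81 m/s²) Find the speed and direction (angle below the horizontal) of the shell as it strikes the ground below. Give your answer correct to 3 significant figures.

v_x = 32.6 cos 30.0° = 28.23 m/s (constant).
|v_y| at impact = √((16.30)² + 2×9.81×21.3) = 26.15 m/s.
Speed = √(28.23² + 26.15²) = 38.5 m/s; angle = arctan(26.15/28.23) = 42.8° below horizontal.

38.5 m/s at 42.8° below the horizontal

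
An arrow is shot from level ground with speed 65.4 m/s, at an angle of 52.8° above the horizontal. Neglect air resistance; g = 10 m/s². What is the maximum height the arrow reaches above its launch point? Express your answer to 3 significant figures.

136 m

Vertical component of launch velocity: v_y = 65.4 sin 52.8° = 52.09 m/s.
At the highest point the vertical velocity is zero, so v_y² = 2 g h_max.
h_max = (52.09)² / (2 × 10) = 2713 / 20.00 = 136 m.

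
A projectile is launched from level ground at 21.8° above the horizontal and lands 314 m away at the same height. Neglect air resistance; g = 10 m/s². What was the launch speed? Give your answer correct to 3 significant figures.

On level ground, R = v₀² sin(2θ) / g, so v₀ = √(R g / sin 2θ).
sin(2 × 21.8°) = 0.6896.
v₀ = √(314 × 10 / 0.6896) = √4553 = 67.5 m/s.

67.5 m/s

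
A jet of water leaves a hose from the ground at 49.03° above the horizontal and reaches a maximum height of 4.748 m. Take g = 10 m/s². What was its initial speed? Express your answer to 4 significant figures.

12.91 m/s

At maximum height v_y = 0, so (v₀ sin θ)² = 2 g H.
v₀ sin 49.03° = √(2 × 10 × 4.748) = 9.7447 m/s.
v₀ = 9.7447 / sin 49.03° = 9.7447 / 0.7551 = 12.91 m/s.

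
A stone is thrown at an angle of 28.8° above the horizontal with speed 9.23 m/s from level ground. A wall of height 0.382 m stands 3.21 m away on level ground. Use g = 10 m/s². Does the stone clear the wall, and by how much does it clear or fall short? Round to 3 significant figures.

v_x = 9.23 cos 28.8° = 8.088 m/s; v_y0 = 9.23 sin 28.8° = 4.447 m/s.
Time to reach the wall: t = 3.21 / 8.088 = 0.3969 s.
Height at that point: y = 4.447×0.3969 − 5.000×0.3969² = 0.9774 m.
That is 0.9774 − 0.382 = 0.595 m above the top of the wall, so the stone clears it.

Yes — it clears the wall by 0.595 m.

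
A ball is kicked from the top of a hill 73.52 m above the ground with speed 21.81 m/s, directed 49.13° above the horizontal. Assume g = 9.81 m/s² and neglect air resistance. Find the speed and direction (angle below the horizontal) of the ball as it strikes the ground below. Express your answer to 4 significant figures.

43.80 m/s at 70.98° below the horizontal

v_x = 21.81 cos 49.13° = 14.271 m/s (constant).
|v_y| at impact = √((16.493)² + 2×9.81×73.52) = 41.406 m/s.
Speed = √(14.271² + 41.406²) = 43.80 m/s; angle = arctan(41.406/14.271) = 70.98° below horizontal.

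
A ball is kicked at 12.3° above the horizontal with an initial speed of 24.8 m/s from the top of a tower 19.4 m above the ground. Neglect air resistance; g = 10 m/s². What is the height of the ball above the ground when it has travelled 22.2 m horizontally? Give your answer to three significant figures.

20.0 m

v_x = 24.8 cos 12.3° = 24.23 m/s, v_y0 = 24.8 sin 12.3° = 5.283 m/s.
Time to reach x = 22.2 m: t = x / v_x = 22.2 / 24.23 = 0.9162 s.
y = 19.4 + v_y0 t − ½ g t² = 19.4 + 5.283×0.9162 − 5.000×0.9162² = 20.0 m.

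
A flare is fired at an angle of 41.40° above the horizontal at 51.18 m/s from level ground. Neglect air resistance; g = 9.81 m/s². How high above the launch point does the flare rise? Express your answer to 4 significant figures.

58.39 m

Vertical component of launch velocity: v_y = 51.18 sin 41.40° = 33.846 m/s.
At the highest point the vertical velocity is zero, so v_y² = 2 g h_max.
h_max = (33.846)² / (2 × 9.81) = 1145.6 / 19.62 = 58.39 m.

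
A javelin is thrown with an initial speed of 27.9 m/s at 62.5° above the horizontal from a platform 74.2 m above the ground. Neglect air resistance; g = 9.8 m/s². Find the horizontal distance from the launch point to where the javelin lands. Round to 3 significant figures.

92.3 m

Components: v_x = 27.9 cos 62.5° = 12.88 m/s, v_y = 27.9 sin 62.5° = 24.75 m/s.
Vertical: 0 = 74.2 + 24.75 t − ½(9.8) t² ⇒ 4.900 t² − 24.75 t − 74.2 = 0.
t = [24.75 + √(612.6 + 1454)] / 9.800 = 7.164 s.
Horizontal: R = v_x · t = 12.88 × 7.164 = 92.3 m.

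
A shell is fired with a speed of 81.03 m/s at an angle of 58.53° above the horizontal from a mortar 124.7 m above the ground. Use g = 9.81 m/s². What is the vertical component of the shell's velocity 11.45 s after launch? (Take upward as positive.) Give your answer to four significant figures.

Initial vertical component: v_y0 = 81.03 sin 58.53° = 69.112 m/s.
v_y(t) = v_y0 − g t = 69.112 − 9.81 × 11.45 = -43.21 m/s.

-43.21 m/s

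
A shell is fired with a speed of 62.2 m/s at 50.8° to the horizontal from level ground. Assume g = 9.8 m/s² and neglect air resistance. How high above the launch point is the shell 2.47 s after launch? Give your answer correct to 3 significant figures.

89.2 m

v_y0 = 62.2 sin 50.8° = 48.20 m/s.
y(t) = v_y0 t − ½ g t² = 48.20×2.47 − 4.900×2.47² = 89.2 m.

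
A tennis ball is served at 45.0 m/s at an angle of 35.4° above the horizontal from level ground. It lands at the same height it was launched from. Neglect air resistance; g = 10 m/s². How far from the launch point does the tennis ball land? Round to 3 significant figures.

191 m

For level ground, R = v₀² sin(2θ) / g.
sin(2 × 35.4°) = sin 70.80° = 0.9444.
R = (45.0)² × 0.9444 / 10 = 191 m.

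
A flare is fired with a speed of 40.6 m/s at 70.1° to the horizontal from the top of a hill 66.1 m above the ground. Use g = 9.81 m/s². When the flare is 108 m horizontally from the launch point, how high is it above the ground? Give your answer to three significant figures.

64.9 m

v_x = 40.6 cos 70.1° = 13.82 m/s, v_y0 = 40.6 sin 70.1° = 38.18 m/s.
Time to reach x = 108 m: t = x / v_x = 108 / 13.82 = 7.815 s.
y = 66.1 + v_y0 t − ½ g t² = 66.1 + 38.18×7.815 − 4.905×7.815² = 64.9 m.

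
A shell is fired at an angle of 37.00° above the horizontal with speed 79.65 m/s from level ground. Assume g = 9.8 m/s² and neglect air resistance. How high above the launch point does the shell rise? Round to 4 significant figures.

Vertical component of launch velocity: v_y = 79.65 sin 37.00° = 47.935 m/s.
At the highest point the vertical velocity is zero, so v_y² = 2 g h_max.
h_max = (47.935)² / (2 × 9.8) = 2297.8 / 19.60 = 117.2 m.

117.2 m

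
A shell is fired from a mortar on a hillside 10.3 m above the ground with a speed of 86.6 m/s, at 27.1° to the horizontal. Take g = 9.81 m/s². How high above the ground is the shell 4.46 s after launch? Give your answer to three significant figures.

88.7 m

v_y0 = 86.6 sin 27.1° = 39.45 m/s.
y(t) = 10.3 + v_y0 t − ½ g t² = 10.3 + 39.45×4.46 − ½×9.81×4.46² = 88.7 m.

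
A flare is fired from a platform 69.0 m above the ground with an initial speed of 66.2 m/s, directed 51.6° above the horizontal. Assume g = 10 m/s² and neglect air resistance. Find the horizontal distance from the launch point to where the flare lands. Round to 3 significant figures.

476 m

Components: v_x = 66.2 cos 51.6° = 41.12 m/s, v_y = 66.2 sin 51.6° = 51.88 m/s.
Vertical: 0 = 69.0 + 51.88 t − ½(10) t² ⇒ 5.000 t² − 51.88 t − 69.0 = 0.
t = [51.88 + √(2692 + 1380)] / 10.00 = 11.57 s.
Horizontal: R = v_x · t = 41.12 × 11.57 = 476 m.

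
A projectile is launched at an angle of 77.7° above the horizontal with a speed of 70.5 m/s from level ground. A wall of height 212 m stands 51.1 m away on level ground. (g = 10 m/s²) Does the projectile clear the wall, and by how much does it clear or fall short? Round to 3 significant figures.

v_x = 70.5 cos 77.7° = 15.02 m/s; v_y0 = 70.5 sin 77.7° = 68.88 m/s.
Time to reach the wall: t = 51.1 / 15.02 = 3.402 s.
Height at that point: y = 68.88×3.402 − 5.000×3.402² = 176.5 m.
That is 212 − 176.5 = 35.5 m below the top of the wall, so the projectile does not clear it.

No — it falls 35.5 m short of clearing the wall.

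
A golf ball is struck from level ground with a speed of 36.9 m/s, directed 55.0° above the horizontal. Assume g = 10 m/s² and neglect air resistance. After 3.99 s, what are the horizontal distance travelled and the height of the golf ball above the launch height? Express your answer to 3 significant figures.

v_x = 36.9 cos 55.0° = 21.16 m/s; v_y0 = 36.9 sin 55.0° = 30.23 m/s.
x = v_x t = 21.16 × 3.99 = 84.4 m.
y = v_y0 t − ½ g t² = 30.23×3.99 − 5.000×3.99² = 41.0 m.

x = 84.4 m, y = 41.0 m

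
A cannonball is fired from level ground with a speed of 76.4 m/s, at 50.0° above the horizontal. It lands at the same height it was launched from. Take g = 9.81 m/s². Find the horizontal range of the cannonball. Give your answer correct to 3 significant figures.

586 m

For level ground, R = v₀² sin(2θ) / g.
sin(2 × 50.0°) = sin 100.0° = 0.9848.
R = (76.4)² × 0.9848 / 9.81 = 586 m.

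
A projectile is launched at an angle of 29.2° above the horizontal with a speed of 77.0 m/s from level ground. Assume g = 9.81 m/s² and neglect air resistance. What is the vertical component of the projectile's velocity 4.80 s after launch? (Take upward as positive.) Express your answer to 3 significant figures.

-9.52 m/s

Initial vertical component: v_y0 = 77.0 sin 29.2° = 37.57 m/s.
v_y(t) = v_y0 − g t = 37.57 − 9.81 × 4.80 = -9.52 m/s.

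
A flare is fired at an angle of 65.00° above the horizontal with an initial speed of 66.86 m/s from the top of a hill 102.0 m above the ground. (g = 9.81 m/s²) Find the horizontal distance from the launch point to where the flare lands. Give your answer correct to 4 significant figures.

Components: v_x = 66.86 cos 65.00° = 28.256 m/s, v_y = 66.86 sin 65.00° = 60.596 m/s.
Vertical: 0 = 102.0 + 60.596 t − ½(9.81) t² ⇒ 4.905 t² − 60.596 t − 102.0 = 0.
t = [60.596 + √(3671.9 + 2001.2)] / 9.810 = 13.855 s.
Horizontal: R = v_x · t = 28.256 × 13.855 = 391.5 m.

391.5 m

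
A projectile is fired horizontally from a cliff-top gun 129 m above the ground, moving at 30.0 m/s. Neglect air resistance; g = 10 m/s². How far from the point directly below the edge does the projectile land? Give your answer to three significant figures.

Initial vertical velocity is zero, so the fall time comes from h = ½ g t²: t = √(2 × 129 / 10) = 5.079 s.
Horizontal motion is uniform at 30.0 m/s, so x = 30.0 × 5.079 = 152 m.

152 m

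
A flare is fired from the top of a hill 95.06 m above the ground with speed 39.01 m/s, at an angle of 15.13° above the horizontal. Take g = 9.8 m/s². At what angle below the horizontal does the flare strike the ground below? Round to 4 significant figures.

49.66°

v_x = 39.01 cos 15.13° = 37.658 m/s.
At impact |v_y| = √(v_y0² + 2 g h) = √(10.182² + 2×9.8×95.06) = 44.349 m/s.
Angle below horizontal = arctan(|v_y| / v_x) = arctan(44.349 / 37.658) = 49.66°.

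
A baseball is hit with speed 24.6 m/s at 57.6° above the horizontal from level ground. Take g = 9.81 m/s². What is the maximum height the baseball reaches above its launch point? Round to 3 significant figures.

22.0 m

Vertical component of launch velocity: v_y = 24.6 sin 57.6° = 20.77 m/s.
At the highest point the vertical velocity is zero, so v_y² = 2 g h_max.
h_max = (20.77)² / (2 × 9.81) = 431.4 / 19.62 = 22.0 m.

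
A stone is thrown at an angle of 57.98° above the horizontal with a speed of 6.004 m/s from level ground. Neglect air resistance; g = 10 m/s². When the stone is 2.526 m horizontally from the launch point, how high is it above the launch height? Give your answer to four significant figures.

v_x = 6.004 cos 57.98° = 3.1834 m/s, v_y0 = 6.004 sin 57.98° = 5.0906 m/s.
Time to reach x = 2.526 m: t = x / v_x = 2.526 / 3.1834 = 0.79349 s.
y = v_y0 t − ½ g t² = 5.0906×0.79349 − 5.000×0.79349² = 0.8912 m.

0.8912 m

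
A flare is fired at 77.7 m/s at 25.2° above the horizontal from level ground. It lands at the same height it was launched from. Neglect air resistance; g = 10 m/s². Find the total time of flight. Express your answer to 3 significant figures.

Vertical component: v_y = 77.7 sin 25.2° = 33.08 m/s.
For a projectile landing at launch height, time of flight is t = 2 v_y / g = 2 × 33.08 / 10 = 6.62 s.

6.62 s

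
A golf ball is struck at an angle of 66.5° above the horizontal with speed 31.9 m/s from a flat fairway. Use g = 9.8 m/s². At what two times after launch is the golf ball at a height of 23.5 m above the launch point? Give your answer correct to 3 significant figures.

v_y0 = 31.9 sin 66.5° = 29.25 m/s.
Set y = v_y0 t − ½ g t² = 23.5: 4.900 t² − 29.25 t + 23.5 = 0.
t = [29.25 ± √(855.6 − 460.6)] / 9.8 = (29.25 ± 19.87) / 9.8, giving t = 0.957 s or t = 5.01 s.
So the golf ball is at 23.5 m at t = 0.957 s (rising) and t = 5.01 s (falling).

0.957 s and 5.01 s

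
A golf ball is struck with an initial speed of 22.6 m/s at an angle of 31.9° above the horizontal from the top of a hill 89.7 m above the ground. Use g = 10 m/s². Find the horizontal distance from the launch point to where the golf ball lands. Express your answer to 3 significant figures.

107 m

Components: v_x = 22.6 cos 31.9° = 19.19 m/s, v_y = 22.6 sin 31.9° = 11.94 m/s.
Vertical: 0 = 89.7 + 11.94 t − ½(10) t² ⇒ 5.000 t² − 11.94 t − 89.7 = 0.
t = [11.94 + √(142.6 + 1794)] / 10.00 = 5.595 s.
Horizontal: R = v_x · t = 19.19 × 5.595 = 107 m.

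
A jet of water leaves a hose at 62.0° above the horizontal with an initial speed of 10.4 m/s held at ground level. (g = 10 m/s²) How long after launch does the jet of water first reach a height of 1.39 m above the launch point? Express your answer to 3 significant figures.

v_y0 = 10.4 sin 62.0° = 9.183 m/s.
Set y = v_y0 t − ½ g t² = 1.39: 5.000 t² − 9.183 t + 1.39 = 0.
t = [9.183 ± √(84.33 − 27.80)] / 10 = (9.183 ± 7.519) / 10, giving t = 0.166 s or t = 1.67 s.
The jet of water is on the way up at the first time, so t = 0.166 s.

0.166 s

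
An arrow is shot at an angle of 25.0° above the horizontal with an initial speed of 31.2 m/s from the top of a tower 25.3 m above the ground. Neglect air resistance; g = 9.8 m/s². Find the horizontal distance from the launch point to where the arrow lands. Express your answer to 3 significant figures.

Components: v_x = 31.2 cos 25.0° = 28.28 m/s, v_y = 31.2 sin 25.0° = 13.19 m/s.
Vertical: 0 = 25.3 + 13.19 t − ½(9.8) t² ⇒ 4.900 t² − 13.19 t − 25.3 = 0.
t = [13.19 + √(174.0 + 495.9)] / 9.800 = 3.987 s.
Horizontal: R = v_x · t = 28.28 × 3.987 = 113 m.

113 m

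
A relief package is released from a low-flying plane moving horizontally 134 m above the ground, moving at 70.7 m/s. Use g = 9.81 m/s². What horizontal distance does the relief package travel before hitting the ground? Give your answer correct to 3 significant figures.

Initial vertical velocity is zero, so the fall time comes from h = ½ g t²: t = √(2 × 134 / 9.81) = 5.227 s.
Horizontal motion is uniform at 70.7 m/s, so x = 70.7 × 5.227 = 370 m.

370 m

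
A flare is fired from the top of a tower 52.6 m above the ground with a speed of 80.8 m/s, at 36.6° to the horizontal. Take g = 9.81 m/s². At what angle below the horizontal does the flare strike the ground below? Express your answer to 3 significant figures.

41.8°

v_x = 80.8 cos 36.6° = 64.87 m/s.
At impact |v_y| = √(v_y0² + 2 g h) = √(48.17² + 2×9.81×52.6) = 57.90 m/s.
Angle below horizontal = arctan(|v_y| / v_x) = arctan(57.90 / 64.87) = 41.8°.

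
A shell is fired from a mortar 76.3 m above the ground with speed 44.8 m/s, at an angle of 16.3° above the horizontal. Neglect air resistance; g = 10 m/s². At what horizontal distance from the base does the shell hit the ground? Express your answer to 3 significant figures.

231 m

Components: v_x = 44.8 cos 16.3° = 43.00 m/s, v_y = 44.8 sin 16.3° = 12.57 m/s.
Vertical: 0 = 76.3 + 12.57 t − ½(10) t² ⇒ 5.000 t² − 12.57 t − 76.3 = 0.
t = [12.57 + √(158.0 + 1526)] / 10.00 = 5.361 s.
Horizontal: R = v_x · t = 43.00 × 5.361 = 231 m.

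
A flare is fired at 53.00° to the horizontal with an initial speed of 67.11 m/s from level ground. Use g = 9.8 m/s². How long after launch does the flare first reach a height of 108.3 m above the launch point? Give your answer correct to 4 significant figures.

v_y0 = 67.11 sin 53.00° = 53.596 m/s.
Set y = v_y0 t − ½ g t² = 108.3: 4.900 t² − 53.596 t + 108.3 = 0.
t = [53.596 ± √(2872.5 − 2122.7)] / 9.8 = (53.596 ± 27.382) / 9.8, giving t = 2.675 s or t = 8.263 s.
The flare is on the way up at the first time, so t = 2.675 s.

2.675 s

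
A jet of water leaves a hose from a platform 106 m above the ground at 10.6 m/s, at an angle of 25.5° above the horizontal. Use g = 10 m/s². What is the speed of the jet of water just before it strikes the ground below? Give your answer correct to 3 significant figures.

47.2 m/s

v_x = 10.6 cos 25.5° = 9.567 m/s is unchanged throughout.
For the vertical component, v_y² = v_y0² + 2 g h = (4.563)² + 2×10×106 = 2141, so |v_y| = 46.27 m/s.
Impact speed = √(v_x² + v_y²) = √(91.53 + 2141) = 47.2 m/s.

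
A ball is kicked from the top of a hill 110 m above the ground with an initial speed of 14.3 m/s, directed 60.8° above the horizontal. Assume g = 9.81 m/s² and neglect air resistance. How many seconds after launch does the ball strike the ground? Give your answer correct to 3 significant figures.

Vertical component: v_y = 14.3 sin 60.8° = 12.48 m/s.
Taking up as positive with launch at y = 110 m, landing at y = 0: 0 = 110 + 12.48 t − ½(9.81) t².
Solving 4.905 t² − 12.48 t − 110 = 0 gives t = [12.48 + √(12.48² + 4·4.905·110)] / 9.810 = 6.18 s.

6.18 s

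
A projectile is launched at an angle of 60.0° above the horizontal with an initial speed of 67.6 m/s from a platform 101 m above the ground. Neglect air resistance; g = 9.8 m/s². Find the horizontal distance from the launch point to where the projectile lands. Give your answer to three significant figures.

456 m

Components: v_x = 67.6 cos 60.0° = 33.80 m/s, v_y = 67.6 sin 60.0° = 58.54 m/s.
Vertical: 0 = 101 + 58.54 t − ½(9.8) t² ⇒ 4.900 t² − 58.54 t − 101 = 0.
t = [58.54 + √(3427 + 1980)] / 9.800 = 13.48 s.
Horizontal: R = v_x · t = 33.80 × 13.48 = 456 m.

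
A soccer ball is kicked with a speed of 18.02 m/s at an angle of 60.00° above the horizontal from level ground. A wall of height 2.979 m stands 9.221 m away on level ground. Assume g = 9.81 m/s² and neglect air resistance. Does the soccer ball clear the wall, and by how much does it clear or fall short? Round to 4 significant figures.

v_x = 18.02 cos 60.00° = 9.0100 m/s; v_y0 = 18.02 sin 60.00° = 15.606 m/s.
Time to reach the wall: t = 9.221 / 9.0100 = 1.0234 s.
Height at that point: y = 15.606×1.0234 − 4.905×1.0234² = 10.834 m.
That is 10.834 − 2.979 = 7.855 m above the top of the wall, so the soccer ball clears it.

Yes — it clears the wall by 7.855 m.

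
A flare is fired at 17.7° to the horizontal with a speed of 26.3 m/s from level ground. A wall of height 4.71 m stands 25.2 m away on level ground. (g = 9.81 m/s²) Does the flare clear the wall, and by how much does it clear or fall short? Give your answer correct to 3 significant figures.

v_x = 26.3 cos 17.7° = 25.05 m/s; v_y0 = 26.3 sin 17.7° = 7.996 m/s.
Time to reach the wall: t = 25.2 / 25.05 = 1.006 s.
Height at that point: y = 7.996×1.006 − 4.905×1.006² = 3.080 m.
That is 4.71 − 3.080 = 1.63 m below the top of the wall, so the flare does not clear it.

No — it falls 1.63 m short of clearing the wall.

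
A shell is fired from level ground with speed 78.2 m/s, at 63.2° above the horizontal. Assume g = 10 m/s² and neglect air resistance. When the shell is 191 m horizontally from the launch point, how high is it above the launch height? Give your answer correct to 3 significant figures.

231 m

v_x = 78.2 cos 63.2° = 35.26 m/s, v_y0 = 78.2 sin 63.2° = 69.80 m/s.
Time to reach x = 191 m: t = x / v_x = 191 / 35.26 = 5.417 s.
y = v_y0 t − ½ g t² = 69.80×5.417 − 5.000×5.417² = 231 m.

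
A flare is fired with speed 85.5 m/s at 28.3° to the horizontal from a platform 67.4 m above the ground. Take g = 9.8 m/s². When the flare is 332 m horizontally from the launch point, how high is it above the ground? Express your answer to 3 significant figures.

151 m

v_x = 85.5 cos 28.3° = 75.28 m/s, v_y0 = 85.5 sin 28.3° = 40.53 m/s.
Time to reach x = 332 m: t = x / v_x = 332 / 75.28 = 4.410 s.
y = 67.4 + v_y0 t − ½ g t² = 67.4 + 40.53×4.410 − 4.900×4.410² = 151 m.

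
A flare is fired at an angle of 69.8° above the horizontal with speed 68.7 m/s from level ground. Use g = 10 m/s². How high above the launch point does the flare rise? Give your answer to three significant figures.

Vertical component of launch velocity: v_y = 68.7 sin 69.8° = 64.47 m/s.
At the highest point the vertical velocity is zero, so v_y² = 2 g h_max.
h_max = (64.47)² / (2 × 10) = 4156 / 20.00 = 208 m.

208 m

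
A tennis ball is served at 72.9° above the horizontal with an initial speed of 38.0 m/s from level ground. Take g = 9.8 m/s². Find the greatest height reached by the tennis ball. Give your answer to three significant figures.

Vertical component of launch velocity: v_y = 38.0 sin 72.9° = 36.32 m/s.
At the highest point the vertical velocity is zero, so v_y² = 2 g h_max.
h_max = (36.32)² / (2 × 9.8) = 1319 / 19.60 = 67.3 m.

67.3 m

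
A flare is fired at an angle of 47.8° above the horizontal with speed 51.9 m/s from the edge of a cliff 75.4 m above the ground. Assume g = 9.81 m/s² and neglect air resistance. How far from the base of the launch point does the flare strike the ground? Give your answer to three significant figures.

330 m

Components: v_x = 51.9 cos 47.8° = 34.86 m/s, v_y = 51.9 sin 47.8° = 38.45 m/s.
Vertical: 0 = 75.4 + 38.45 t − ½(9.81) t² ⇒ 4.905 t² − 38.45 t − 75.4 = 0.
t = [38.45 + √(1478 + 1479)] / 9.810 = 9.463 s.
Horizontal: R = v_x · t = 34.86 × 9.463 = 330 m.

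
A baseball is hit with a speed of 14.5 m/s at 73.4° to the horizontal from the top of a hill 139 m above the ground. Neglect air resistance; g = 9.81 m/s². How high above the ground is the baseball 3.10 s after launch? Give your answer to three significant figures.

v_y0 = 14.5 sin 73.4° = 13.90 m/s.
y(t) = 139 + v_y0 t − ½ g t² = 139 + 13.90×3.10 − ½×9.81×3.10² = 135 m.

135 m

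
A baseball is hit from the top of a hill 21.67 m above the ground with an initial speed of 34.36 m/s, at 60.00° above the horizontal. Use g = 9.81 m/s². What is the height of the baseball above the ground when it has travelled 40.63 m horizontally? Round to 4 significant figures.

64.61 m

v_x = 34.36 cos 60.00° = 17.180 m/s, v_y0 = 34.36 sin 60.00° = 29.757 m/s.
Time to reach x = 40.63 m: t = x / v_x = 40.63 / 17.180 = 2.3650 s.
y = 21.67 + v_y0 t − ½ g t² = 21.67 + 29.757×2.3650 − 4.905×2.3650² = 64.61 m.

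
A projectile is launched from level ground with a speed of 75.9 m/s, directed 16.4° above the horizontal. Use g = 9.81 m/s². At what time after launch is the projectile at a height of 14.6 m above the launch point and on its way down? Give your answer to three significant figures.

3.52 s

v_y0 = 75.9 sin 16.4° = 21.43 m/s.
Set y = v_y0 t − ½ g t² = 14.6: 4.905 t² − 21.43 t + 14.6 = 0.
t = [21.43 ± √(459.2 − 286.5)] / 9.81 = (21.43 ± 13.14) / 9.81, giving t = 0.845 s or t = 3.52 s.
On the way down corresponds to the larger root: t = 3.52 s.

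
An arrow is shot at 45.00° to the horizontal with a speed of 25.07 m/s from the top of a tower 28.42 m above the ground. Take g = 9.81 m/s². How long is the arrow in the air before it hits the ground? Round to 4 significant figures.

Vertical component: v_y = 25.07 sin 45.00° = 17.727 m/s.
Taking up as positive with launch at y = 28.42 m, landing at y = 0: 0 = 28.42 + 17.727 t − ½(9.81) t².
Solving 4.905 t² − 17.727 t − 28.42 = 0 gives t = [17.727 + √(17.727² + 4·4.905·28.42)] / 9.810 = 4.817 s.

4.817 s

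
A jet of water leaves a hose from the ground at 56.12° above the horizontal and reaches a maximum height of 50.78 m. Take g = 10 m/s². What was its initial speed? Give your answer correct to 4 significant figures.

38.39 m/s

At maximum height v_y = 0, so (v₀ sin θ)² = 2 g H.
v₀ sin 56.12° = √(2 × 10 × 50.78) = 31.868 m/s.
v₀ = 31.868 / sin 56.12° = 31.868 / 0.8302 = 38.39 m/s.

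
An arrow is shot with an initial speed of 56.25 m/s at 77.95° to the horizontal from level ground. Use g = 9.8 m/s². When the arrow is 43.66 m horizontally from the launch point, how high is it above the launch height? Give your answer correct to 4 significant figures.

136.8 m

v_x = 56.25 cos 77.95° = 11.743 m/s, v_y0 = 56.25 sin 77.95° = 55.011 m/s.
Time to reach x = 43.66 m: t = x / v_x = 43.66 / 11.743 = 3.7180 s.
y = v_y0 t − ½ g t² = 55.011×3.7180 − 4.900×3.7180² = 136.8 m.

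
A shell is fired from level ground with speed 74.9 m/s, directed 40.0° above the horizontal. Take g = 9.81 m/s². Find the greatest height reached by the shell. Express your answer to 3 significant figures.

118 m

Vertical component of launch velocity: v_y = 74.9 sin 40.0° = 48.14 m/s.
At the highest point the vertical velocity is zero, so v_y² = 2 g h_max.
h_max = (48.14)² / (2 × 9.81) = 2317 / 19.62 = 118 m.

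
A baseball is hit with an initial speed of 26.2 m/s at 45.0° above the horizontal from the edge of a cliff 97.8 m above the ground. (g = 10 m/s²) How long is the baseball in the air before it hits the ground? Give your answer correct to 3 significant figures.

Vertical component: v_y = 26.2 sin 45.0° = 18.53 m/s.
Taking up as positive with launch at y = 97.8 m, landing at y = 0: 0 = 97.8 + 18.53 t − ½(10) t².
Solving 5.000 t² − 18.53 t − 97.8 = 0 gives t = [18.53 + √(18.53² + 4·5.000·97.8)] / 10.00 = 6.65 s.

6.65 s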